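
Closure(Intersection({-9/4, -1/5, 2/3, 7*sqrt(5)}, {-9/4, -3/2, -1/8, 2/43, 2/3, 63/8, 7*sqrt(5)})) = {-9/4, 2/3, 7*sqrt(5)}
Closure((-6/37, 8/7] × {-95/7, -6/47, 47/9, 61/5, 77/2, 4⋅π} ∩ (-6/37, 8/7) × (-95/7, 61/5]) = [-6/37, 8/7] × {-6/47, 47/9, 61/5}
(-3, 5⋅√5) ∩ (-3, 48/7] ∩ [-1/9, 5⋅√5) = [-1/9, 48/7]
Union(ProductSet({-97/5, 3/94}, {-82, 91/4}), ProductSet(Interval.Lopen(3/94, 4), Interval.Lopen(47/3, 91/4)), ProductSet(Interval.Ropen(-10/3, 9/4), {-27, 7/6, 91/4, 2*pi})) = Union(ProductSet({-97/5, 3/94}, {-82, 91/4}), ProductSet(Interval.Ropen(-10/3, 9/4), {-27, 7/6, 91/4, 2*pi}), ProductSet(Interval.Lopen(3/94, 4), Interval.Lopen(47/3, 91/4)))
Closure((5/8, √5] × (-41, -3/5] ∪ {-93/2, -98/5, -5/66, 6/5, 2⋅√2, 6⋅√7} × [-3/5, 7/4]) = ({5/8, √5} × [-41, -3/5]) ∪ ([5/8, √5] × {-41, -3/5}) ∪ ((5/8, √5] × (-41, -3/5]) ∪ ({-93/2, -98/5, -5/66, 6/5, 2⋅√2, 6⋅√7} × [-3/5, 7/4])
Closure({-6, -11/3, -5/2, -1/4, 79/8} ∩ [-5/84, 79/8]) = {79/8}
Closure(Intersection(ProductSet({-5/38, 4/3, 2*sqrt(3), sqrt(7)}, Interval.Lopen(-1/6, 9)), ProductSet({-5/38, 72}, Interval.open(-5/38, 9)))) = ProductSet({-5/38}, Interval(-5/38, 9))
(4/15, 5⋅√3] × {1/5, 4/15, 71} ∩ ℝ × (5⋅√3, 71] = (4/15, 5⋅√3] × {71}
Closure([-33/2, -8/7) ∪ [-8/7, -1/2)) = [-33/2, -1/2]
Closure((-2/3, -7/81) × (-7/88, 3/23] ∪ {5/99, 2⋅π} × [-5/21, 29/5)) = ({-2/3, -7/81} × [-7/88, 3/23]) ∪ ([-2/3, -7/81] × {-7/88, 3/23}) ∪ ({5/99, 2⋅π} × [-5/21, 29/5]) ∪ ((-2/3, -7/81) × (-7/88, 3/23])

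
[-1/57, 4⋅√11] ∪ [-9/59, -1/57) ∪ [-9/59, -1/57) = [-9/59, 4⋅√11]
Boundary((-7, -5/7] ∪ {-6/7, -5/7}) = {-7, -5/7}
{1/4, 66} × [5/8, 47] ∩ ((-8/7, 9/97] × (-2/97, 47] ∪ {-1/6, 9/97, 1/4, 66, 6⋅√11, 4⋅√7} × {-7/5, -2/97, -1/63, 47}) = {1/4, 66} × {47}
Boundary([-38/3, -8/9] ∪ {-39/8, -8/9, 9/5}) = {-38/3, -8/9, 9/5}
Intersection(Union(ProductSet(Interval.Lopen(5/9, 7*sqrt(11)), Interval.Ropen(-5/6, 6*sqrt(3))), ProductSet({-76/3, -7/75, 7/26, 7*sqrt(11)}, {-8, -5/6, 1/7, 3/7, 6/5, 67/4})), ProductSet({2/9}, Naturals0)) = EmptySet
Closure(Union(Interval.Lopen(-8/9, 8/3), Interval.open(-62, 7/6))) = Interval(-62, 8/3)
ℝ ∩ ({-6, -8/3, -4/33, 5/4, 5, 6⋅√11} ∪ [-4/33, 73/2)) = {-6, -8/3} ∪ [-4/33, 73/2)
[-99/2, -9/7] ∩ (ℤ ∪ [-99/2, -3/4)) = [-99/2, -9/7] ∪ {-49, -48, …, -2}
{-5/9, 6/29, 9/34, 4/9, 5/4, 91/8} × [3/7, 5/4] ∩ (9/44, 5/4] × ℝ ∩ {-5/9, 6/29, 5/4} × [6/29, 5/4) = {6/29, 5/4} × [3/7, 5/4)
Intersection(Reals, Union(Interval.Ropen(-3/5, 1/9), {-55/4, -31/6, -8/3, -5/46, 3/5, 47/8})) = Union({-55/4, -31/6, -8/3, 3/5, 47/8}, Interval.Ropen(-3/5, 1/9))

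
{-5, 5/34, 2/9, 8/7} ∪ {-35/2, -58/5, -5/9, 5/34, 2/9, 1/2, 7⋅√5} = {-35/2, -58/5, -5, -5/9, 5/34, 2/9, 1/2, 8/7, 7⋅√5}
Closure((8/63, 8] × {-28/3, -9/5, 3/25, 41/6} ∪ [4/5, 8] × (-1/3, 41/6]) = ([8/63, 8] × {-28/3, -9/5, 3/25, 41/6}) ∪ ([4/5, 8] × [-1/3, 41/6])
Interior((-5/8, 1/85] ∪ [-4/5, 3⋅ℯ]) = (-4/5, 3⋅ℯ)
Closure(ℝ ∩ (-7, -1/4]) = [-7, -1/4]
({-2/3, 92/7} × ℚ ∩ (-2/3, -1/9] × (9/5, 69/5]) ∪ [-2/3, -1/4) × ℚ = [-2/3, -1/4) × ℚ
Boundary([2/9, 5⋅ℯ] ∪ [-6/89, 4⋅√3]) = {-6/89, 5⋅ℯ}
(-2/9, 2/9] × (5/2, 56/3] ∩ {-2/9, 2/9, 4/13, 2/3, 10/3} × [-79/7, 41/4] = {2/9} × (5/2, 41/4]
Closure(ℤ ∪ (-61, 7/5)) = ℤ ∪ [-61, 7/5]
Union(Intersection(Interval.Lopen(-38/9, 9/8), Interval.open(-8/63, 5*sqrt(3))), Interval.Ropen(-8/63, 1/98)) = Interval(-8/63, 9/8)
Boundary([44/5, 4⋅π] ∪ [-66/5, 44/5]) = {-66/5, 4⋅π}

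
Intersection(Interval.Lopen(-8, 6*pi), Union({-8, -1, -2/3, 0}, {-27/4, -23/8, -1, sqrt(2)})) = {-27/4, -23/8, -1, -2/3, 0, sqrt(2)}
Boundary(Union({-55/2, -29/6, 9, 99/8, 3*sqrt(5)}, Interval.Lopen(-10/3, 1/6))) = {-55/2, -29/6, -10/3, 1/6, 9, 99/8, 3*sqrt(5)}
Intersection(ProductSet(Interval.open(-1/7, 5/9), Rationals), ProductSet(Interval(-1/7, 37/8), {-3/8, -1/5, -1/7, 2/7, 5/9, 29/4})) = ProductSet(Interval.open(-1/7, 5/9), {-3/8, -1/5, -1/7, 2/7, 5/9, 29/4})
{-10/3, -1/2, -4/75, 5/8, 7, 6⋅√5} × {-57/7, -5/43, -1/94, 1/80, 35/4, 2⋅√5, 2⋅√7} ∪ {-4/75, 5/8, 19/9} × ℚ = ({-4/75, 5/8, 19/9} × ℚ) ∪ ({-10/3, -1/2, -4/75, 5/8, 7, 6⋅√5} × {-57/7, -5/43, -1/94, 1/80, 35/4, 2⋅√5, 2⋅√7})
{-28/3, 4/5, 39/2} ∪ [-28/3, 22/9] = [-28/3, 22/9] ∪ {39/2}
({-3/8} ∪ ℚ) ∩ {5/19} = {5/19}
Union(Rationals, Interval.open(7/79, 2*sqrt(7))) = Union(Interval.Ropen(7/79, 2*sqrt(7)), Rationals)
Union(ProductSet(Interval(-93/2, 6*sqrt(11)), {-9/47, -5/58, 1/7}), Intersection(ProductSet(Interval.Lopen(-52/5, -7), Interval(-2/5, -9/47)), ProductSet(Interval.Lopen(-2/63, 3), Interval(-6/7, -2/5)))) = ProductSet(Interval(-93/2, 6*sqrt(11)), {-9/47, -5/58, 1/7})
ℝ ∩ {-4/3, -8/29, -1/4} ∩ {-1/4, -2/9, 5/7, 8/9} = {-1/4}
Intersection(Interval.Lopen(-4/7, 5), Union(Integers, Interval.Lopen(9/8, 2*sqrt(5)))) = Union(Interval.Lopen(9/8, 2*sqrt(5)), Range(0, 6, 1))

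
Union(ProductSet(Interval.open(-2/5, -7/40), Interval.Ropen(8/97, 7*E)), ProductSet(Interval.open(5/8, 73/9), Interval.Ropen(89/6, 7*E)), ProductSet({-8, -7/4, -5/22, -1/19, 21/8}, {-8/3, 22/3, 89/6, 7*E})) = Union(ProductSet({-8, -7/4, -5/22, -1/19, 21/8}, {-8/3, 22/3, 89/6, 7*E}), ProductSet(Interval.open(-2/5, -7/40), Interval.Ropen(8/97, 7*E)), ProductSet(Interval.open(5/8, 73/9), Interval.Ropen(89/6, 7*E)))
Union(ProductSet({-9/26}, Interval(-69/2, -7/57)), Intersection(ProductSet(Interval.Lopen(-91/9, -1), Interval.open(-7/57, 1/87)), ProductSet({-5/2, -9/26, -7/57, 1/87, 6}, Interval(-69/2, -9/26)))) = ProductSet({-9/26}, Interval(-69/2, -7/57))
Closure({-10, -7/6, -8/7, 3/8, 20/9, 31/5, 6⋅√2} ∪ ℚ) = ℝ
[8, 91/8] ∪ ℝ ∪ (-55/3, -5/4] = (-∞, ∞)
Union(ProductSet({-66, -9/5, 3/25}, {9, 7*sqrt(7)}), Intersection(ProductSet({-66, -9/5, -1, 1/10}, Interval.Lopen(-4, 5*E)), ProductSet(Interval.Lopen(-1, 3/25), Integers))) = Union(ProductSet({1/10}, Range(-3, 14, 1)), ProductSet({-66, -9/5, 3/25}, {9, 7*sqrt(7)}))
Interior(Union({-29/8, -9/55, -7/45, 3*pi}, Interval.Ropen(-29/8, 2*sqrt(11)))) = Interval.open(-29/8, 2*sqrt(11))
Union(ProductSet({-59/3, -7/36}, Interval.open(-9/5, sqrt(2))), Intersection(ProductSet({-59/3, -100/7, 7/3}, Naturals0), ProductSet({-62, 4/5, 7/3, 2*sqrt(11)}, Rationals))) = Union(ProductSet({7/3}, Naturals0), ProductSet({-59/3, -7/36}, Interval.open(-9/5, sqrt(2))))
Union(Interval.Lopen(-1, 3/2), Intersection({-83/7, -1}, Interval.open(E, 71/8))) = Interval.Lopen(-1, 3/2)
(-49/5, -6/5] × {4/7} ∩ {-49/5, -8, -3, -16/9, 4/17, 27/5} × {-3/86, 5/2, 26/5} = ∅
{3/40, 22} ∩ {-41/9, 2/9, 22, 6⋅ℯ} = {22}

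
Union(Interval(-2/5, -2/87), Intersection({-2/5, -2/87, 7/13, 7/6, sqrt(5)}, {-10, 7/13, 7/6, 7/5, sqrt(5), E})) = Union({7/13, 7/6, sqrt(5)}, Interval(-2/5, -2/87))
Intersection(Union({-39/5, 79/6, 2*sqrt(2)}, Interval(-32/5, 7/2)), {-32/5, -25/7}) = {-32/5, -25/7}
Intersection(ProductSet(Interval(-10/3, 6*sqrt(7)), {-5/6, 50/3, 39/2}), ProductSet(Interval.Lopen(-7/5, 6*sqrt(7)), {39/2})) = ProductSet(Interval.Lopen(-7/5, 6*sqrt(7)), {39/2})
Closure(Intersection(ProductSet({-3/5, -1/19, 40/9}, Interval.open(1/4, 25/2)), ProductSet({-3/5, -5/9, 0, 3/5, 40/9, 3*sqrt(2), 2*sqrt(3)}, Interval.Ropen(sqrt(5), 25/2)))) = ProductSet({-3/5, 40/9}, Interval(sqrt(5), 25/2))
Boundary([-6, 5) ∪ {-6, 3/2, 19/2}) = {-6, 5, 19/2}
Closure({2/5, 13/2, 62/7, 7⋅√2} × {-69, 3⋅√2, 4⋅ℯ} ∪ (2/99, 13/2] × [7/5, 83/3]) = ([2/99, 13/2] × [7/5, 83/3]) ∪ ({2/5, 13/2, 62/7, 7⋅√2} × {-69, 3⋅√2, 4⋅ℯ})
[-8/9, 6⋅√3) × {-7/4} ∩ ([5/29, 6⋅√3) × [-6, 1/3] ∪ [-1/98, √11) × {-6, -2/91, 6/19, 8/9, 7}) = [5/29, 6⋅√3) × {-7/4}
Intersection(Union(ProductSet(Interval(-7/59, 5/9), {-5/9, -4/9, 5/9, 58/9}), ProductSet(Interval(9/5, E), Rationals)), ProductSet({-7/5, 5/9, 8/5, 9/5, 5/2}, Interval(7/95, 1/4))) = ProductSet({9/5, 5/2}, Intersection(Interval(7/95, 1/4), Rationals))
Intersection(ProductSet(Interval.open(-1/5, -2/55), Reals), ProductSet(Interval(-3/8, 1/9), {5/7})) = ProductSet(Interval.open(-1/5, -2/55), {5/7})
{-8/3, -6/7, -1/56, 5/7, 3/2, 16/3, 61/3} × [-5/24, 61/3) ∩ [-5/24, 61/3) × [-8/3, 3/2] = {-1/56, 5/7, 3/2, 16/3} × [-5/24, 3/2]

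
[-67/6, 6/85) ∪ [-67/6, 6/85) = [-67/6, 6/85)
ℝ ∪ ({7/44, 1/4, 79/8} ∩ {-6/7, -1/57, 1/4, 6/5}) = ℝ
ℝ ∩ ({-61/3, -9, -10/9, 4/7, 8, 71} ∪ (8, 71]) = {-61/3, -9, -10/9, 4/7} ∪ [8, 71]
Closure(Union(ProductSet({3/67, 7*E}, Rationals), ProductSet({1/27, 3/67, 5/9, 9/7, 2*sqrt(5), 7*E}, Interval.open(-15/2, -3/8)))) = Union(ProductSet({3/67, 7*E}, Reals), ProductSet({1/27, 3/67, 5/9, 9/7, 2*sqrt(5), 7*E}, Interval(-15/2, -3/8)))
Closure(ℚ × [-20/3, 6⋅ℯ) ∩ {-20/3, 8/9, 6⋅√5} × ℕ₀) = {-20/3, 8/9} × {0, 1, …, 16}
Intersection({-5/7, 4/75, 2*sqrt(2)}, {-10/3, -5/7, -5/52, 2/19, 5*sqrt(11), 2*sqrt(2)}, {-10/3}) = EmptySet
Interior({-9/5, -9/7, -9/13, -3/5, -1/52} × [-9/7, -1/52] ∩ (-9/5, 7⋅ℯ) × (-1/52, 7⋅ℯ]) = ∅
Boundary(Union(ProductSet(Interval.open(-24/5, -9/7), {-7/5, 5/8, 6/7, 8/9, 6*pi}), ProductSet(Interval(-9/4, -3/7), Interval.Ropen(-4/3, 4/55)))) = Union(ProductSet({-9/4, -3/7}, Interval(-4/3, 4/55)), ProductSet(Interval(-24/5, -9/7), {-7/5, 5/8, 6/7, 8/9, 6*pi}), ProductSet(Interval(-9/4, -3/7), {-4/3, 4/55}))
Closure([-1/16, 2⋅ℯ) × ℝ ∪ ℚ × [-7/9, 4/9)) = (ℚ × [-7/9, 4/9)) ∪ ([-1/16, 2⋅ℯ] × ℝ) ∪ (((-∞, -1/16] ∪ [2⋅ℯ, ∞)) × [-7/9, 4/9])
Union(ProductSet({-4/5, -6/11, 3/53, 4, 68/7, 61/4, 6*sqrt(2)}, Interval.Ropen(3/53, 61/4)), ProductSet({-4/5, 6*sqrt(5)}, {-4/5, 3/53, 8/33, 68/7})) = Union(ProductSet({-4/5, 6*sqrt(5)}, {-4/5, 3/53, 8/33, 68/7}), ProductSet({-4/5, -6/11, 3/53, 4, 68/7, 61/4, 6*sqrt(2)}, Interval.Ropen(3/53, 61/4)))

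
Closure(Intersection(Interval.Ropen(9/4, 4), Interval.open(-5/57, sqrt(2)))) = EmptySet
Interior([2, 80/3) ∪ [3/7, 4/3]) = (3/7, 4/3) ∪ (2, 80/3)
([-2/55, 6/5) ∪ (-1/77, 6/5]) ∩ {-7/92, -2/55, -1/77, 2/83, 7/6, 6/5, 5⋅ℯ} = {-2/55, -1/77, 2/83, 7/6, 6/5}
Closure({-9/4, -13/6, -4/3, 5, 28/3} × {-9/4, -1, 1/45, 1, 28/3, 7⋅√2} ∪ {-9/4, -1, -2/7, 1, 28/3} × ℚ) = ({-9/4, -1, -2/7, 1, 28/3} × ℝ) ∪ ({-9/4, -13/6, -4/3, 5, 28/3} × {-9/4, -1, 1/45, 1, 28/3, 7⋅√2})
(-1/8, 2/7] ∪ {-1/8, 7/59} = [-1/8, 2/7]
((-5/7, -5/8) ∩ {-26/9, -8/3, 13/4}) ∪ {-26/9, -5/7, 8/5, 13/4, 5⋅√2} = {-26/9, -5/7, 8/5, 13/4, 5⋅√2}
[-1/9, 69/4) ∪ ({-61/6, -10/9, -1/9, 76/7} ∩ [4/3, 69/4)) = [-1/9, 69/4)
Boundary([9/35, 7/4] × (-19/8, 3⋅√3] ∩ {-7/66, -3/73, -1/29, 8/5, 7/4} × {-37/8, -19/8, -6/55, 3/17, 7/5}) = {8/5, 7/4} × {-6/55, 3/17, 7/5}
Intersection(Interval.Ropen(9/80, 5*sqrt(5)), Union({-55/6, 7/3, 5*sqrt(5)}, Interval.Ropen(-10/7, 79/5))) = Interval.Ropen(9/80, 5*sqrt(5))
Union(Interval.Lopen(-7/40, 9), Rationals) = Union(Interval(-7/40, 9), Rationals)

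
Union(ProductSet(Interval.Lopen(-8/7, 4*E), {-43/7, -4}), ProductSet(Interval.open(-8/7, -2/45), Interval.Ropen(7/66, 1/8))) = Union(ProductSet(Interval.open(-8/7, -2/45), Interval.Ropen(7/66, 1/8)), ProductSet(Interval.Lopen(-8/7, 4*E), {-43/7, -4}))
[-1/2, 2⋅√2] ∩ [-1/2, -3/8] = [-1/2, -3/8]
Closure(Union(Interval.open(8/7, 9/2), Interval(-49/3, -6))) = Union(Interval(-49/3, -6), Interval(8/7, 9/2))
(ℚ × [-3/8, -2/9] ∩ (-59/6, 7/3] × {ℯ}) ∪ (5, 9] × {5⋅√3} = (5, 9] × {5⋅√3}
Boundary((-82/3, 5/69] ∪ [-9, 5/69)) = {-82/3, 5/69}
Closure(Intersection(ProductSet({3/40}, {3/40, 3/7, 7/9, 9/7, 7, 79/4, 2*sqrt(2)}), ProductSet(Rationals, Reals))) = ProductSet({3/40}, {3/40, 3/7, 7/9, 9/7, 7, 79/4, 2*sqrt(2)})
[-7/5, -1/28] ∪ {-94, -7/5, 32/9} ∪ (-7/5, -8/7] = {-94, 32/9} ∪ [-7/5, -1/28]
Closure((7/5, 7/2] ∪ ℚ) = ℚ ∪ (-∞, ∞)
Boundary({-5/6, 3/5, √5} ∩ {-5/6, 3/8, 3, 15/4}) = {-5/6}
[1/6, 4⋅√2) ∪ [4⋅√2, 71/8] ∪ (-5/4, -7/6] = (-5/4, -7/6] ∪ [1/6, 71/8]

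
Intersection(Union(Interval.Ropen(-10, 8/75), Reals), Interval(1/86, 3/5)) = Interval(1/86, 3/5)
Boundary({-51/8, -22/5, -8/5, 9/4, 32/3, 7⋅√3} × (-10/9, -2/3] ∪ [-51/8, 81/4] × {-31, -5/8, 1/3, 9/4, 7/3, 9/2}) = ([-51/8, 81/4] × {-31, -5/8, 1/3, 9/4, 7/3, 9/2}) ∪ ({-51/8, -22/5, -8/5, 9/4, 32/3, 7⋅√3} × [-10/9, -2/3])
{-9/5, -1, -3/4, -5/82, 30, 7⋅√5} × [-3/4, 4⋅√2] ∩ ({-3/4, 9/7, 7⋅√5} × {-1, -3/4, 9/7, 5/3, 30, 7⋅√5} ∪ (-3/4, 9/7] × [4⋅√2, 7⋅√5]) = ({-5/82} × {4⋅√2}) ∪ ({-3/4, 7⋅√5} × {-3/4, 9/7, 5/3})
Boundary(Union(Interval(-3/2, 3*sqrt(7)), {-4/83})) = {-3/2, 3*sqrt(7)}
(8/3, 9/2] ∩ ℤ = {3, 4}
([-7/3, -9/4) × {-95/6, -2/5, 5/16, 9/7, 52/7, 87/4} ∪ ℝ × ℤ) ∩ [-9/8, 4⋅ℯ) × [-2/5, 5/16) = [-9/8, 4⋅ℯ) × {0}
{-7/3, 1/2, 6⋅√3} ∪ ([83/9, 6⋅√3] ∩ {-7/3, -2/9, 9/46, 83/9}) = {-7/3, 1/2, 83/9, 6⋅√3}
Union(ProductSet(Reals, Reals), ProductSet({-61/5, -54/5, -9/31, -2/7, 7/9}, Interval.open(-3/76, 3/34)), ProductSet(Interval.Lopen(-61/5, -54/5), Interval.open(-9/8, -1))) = ProductSet(Reals, Reals)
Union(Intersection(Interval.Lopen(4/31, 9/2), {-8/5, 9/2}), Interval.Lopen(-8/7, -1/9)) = Union({9/2}, Interval.Lopen(-8/7, -1/9))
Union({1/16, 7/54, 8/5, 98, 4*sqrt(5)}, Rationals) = Union({4*sqrt(5)}, Rationals)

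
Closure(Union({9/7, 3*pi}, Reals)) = Reals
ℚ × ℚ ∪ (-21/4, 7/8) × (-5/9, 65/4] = (ℚ × ℚ) ∪ ((-21/4, 7/8) × (-5/9, 65/4])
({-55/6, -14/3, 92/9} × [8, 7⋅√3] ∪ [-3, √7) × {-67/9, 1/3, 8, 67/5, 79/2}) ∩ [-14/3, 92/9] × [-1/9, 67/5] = ([-3, √7) × {1/3, 8, 67/5}) ∪ ({-14/3, 92/9} × [8, 7⋅√3])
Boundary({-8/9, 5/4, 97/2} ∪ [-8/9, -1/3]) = {-8/9, -1/3, 5/4, 97/2}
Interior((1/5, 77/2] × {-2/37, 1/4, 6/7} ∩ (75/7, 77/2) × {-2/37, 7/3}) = ∅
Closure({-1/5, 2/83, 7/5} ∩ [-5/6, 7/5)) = {-1/5, 2/83}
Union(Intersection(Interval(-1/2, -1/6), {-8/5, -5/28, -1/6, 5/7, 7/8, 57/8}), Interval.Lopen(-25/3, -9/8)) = Union({-5/28, -1/6}, Interval.Lopen(-25/3, -9/8))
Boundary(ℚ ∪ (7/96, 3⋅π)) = (-∞, 7/96] ∪ [3⋅π, ∞)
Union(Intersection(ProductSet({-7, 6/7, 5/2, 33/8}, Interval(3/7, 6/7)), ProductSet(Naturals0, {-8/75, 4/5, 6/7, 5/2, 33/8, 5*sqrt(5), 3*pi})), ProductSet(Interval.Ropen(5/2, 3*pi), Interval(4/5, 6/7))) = ProductSet(Interval.Ropen(5/2, 3*pi), Interval(4/5, 6/7))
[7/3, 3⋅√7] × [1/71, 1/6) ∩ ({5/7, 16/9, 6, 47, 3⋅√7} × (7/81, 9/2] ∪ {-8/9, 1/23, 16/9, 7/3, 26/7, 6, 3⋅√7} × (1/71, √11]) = {7/3, 26/7, 6, 3⋅√7} × (1/71, 1/6)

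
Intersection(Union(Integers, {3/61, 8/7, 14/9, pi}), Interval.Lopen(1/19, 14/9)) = Union({8/7, 14/9}, Range(1, 2, 1))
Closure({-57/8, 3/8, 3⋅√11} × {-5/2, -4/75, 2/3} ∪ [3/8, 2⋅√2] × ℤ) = ([3/8, 2⋅√2] × ℤ) ∪ ({-57/8, 3/8, 3⋅√11} × {-5/2, -4/75, 2/3})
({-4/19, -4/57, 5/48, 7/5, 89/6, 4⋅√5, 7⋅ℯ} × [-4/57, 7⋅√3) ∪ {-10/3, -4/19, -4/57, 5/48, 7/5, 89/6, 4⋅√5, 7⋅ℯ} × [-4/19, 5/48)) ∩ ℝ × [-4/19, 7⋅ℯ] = ({-10/3, -4/19, -4/57, 5/48, 7/5, 89/6, 4⋅√5, 7⋅ℯ} × [-4/19, 5/48)) ∪ ({-4/19, -4/57, 5/48, 7/5, 89/6, 4⋅√5, 7⋅ℯ} × [-4/57, 7⋅√3))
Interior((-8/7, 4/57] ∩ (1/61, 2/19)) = (1/61, 4/57)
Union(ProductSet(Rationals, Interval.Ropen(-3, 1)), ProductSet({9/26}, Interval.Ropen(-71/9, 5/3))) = Union(ProductSet({9/26}, Interval.Ropen(-71/9, 5/3)), ProductSet(Rationals, Interval.Ropen(-3, 1)))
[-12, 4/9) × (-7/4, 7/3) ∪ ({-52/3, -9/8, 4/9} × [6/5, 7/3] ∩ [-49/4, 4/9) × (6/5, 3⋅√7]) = ({-9/8} × (6/5, 7/3]) ∪ ([-12, 4/9) × (-7/4, 7/3))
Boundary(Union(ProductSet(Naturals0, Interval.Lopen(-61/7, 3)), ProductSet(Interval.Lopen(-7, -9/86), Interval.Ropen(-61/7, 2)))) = Union(ProductSet(Complement(Naturals0, Interval.open(-7, -9/86)), Interval(-61/7, 3)), ProductSet({-7, -9/86}, Interval(-61/7, 2)), ProductSet(Interval(-7, -9/86), {-61/7, 2}), ProductSet(Naturals0, Union({-61/7}, Interval(2, 3))))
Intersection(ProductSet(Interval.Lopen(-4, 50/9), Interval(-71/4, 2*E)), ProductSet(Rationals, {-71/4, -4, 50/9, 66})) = ProductSet(Intersection(Interval.Lopen(-4, 50/9), Rationals), {-71/4, -4})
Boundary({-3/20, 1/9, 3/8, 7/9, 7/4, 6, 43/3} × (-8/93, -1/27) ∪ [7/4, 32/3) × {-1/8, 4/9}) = ([7/4, 32/3] × {-1/8, 4/9}) ∪ ({-3/20, 1/9, 3/8, 7/9, 7/4, 6, 43/3} × [-8/93, -1/27])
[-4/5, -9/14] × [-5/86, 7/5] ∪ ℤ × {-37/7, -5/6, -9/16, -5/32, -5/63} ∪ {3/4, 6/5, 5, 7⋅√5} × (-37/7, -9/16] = (ℤ × {-37/7, -5/6, -9/16, -5/32, -5/63}) ∪ ([-4/5, -9/14] × [-5/86, 7/5]) ∪ ({3/4, 6/5, 5, 7⋅√5} × (-37/7, -9/16])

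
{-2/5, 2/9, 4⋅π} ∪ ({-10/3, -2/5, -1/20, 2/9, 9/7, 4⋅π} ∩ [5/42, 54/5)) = {-2/5, 2/9, 9/7, 4⋅π}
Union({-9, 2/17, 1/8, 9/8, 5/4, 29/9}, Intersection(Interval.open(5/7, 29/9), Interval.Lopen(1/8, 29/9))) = Union({-9, 2/17, 1/8}, Interval.Lopen(5/7, 29/9))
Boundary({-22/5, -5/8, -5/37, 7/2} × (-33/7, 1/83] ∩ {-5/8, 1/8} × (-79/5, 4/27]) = {-5/8} × [-33/7, 1/83]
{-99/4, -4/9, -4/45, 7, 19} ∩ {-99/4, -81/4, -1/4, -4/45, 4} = {-99/4, -4/45}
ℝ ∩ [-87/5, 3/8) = [-87/5, 3/8)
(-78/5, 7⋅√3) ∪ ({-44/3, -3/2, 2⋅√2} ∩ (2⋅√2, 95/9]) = (-78/5, 7⋅√3)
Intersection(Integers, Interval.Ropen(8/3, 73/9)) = Range(3, 9, 1)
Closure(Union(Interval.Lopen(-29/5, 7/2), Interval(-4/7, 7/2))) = Interval(-29/5, 7/2)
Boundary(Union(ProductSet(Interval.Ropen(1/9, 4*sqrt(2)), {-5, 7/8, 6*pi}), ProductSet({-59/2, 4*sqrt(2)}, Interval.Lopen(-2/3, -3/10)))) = Union(ProductSet({-59/2, 4*sqrt(2)}, Interval(-2/3, -3/10)), ProductSet(Interval(1/9, 4*sqrt(2)), {-5, 7/8, 6*pi}))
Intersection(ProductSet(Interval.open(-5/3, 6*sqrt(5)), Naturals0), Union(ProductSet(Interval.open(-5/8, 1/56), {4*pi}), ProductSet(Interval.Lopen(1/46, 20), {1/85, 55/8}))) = EmptySet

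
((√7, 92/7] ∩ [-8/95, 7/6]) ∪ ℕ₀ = ℕ₀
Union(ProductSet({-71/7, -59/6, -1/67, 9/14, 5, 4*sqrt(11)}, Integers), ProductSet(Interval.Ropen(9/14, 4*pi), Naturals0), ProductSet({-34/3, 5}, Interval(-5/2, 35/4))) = Union(ProductSet({-34/3, 5}, Interval(-5/2, 35/4)), ProductSet({-71/7, -59/6, -1/67, 9/14, 5, 4*sqrt(11)}, Integers), ProductSet(Interval.Ropen(9/14, 4*pi), Naturals0))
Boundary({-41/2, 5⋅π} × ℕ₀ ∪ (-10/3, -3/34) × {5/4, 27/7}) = ({-41/2, 5⋅π} × ℕ₀) ∪ ([-10/3, -3/34] × {5/4, 27/7})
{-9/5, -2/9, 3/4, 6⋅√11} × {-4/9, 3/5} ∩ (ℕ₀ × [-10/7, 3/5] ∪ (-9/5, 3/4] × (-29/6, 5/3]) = {-2/9, 3/4} × {-4/9, 3/5}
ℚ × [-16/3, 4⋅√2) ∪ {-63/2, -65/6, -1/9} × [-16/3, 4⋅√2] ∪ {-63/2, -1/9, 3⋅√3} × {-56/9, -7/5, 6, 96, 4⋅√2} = (ℚ × [-16/3, 4⋅√2)) ∪ ({-63/2, -65/6, -1/9} × [-16/3, 4⋅√2]) ∪ ({-63/2, -1/9, 3⋅√3} × {-56/9, -7/5, 6, 96, 4⋅√2})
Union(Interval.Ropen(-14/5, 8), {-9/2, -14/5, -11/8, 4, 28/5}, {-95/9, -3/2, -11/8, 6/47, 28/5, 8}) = Union({-95/9, -9/2}, Interval(-14/5, 8))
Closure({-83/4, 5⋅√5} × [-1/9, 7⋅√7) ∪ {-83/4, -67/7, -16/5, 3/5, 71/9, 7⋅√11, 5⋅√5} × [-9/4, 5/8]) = ({-83/4, 5⋅√5} × [-1/9, 7⋅√7]) ∪ ({-83/4, -67/7, -16/5, 3/5, 71/9, 7⋅√11, 5⋅√5} × [-9/4, 5/8])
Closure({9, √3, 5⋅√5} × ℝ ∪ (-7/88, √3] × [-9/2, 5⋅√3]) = ({9, √3, 5⋅√5} × ℝ) ∪ ([-7/88, √3] × [-9/2, 5⋅√3])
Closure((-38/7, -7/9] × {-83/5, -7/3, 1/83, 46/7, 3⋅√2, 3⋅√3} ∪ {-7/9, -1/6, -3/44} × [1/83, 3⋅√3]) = ({-7/9, -1/6, -3/44} × [1/83, 3⋅√3]) ∪ ([-38/7, -7/9] × {-83/5, -7/3, 1/83, 46/7, 3⋅√2, 3⋅√3})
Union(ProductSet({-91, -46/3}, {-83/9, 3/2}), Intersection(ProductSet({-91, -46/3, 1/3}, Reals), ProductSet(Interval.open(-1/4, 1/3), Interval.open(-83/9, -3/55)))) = ProductSet({-91, -46/3}, {-83/9, 3/2})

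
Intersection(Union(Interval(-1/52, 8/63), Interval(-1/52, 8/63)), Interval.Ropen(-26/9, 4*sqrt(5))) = Interval(-1/52, 8/63)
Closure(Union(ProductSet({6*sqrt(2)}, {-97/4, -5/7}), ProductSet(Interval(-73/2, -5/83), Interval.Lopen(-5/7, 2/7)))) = Union(ProductSet({6*sqrt(2)}, {-97/4, -5/7}), ProductSet(Interval(-73/2, -5/83), Interval(-5/7, 2/7)))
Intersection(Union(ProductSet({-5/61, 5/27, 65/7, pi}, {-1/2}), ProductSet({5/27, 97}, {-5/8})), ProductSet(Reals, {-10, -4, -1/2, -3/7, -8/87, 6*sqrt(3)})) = ProductSet({-5/61, 5/27, 65/7, pi}, {-1/2})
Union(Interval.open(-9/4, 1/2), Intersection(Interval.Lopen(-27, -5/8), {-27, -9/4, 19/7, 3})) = Interval.Ropen(-9/4, 1/2)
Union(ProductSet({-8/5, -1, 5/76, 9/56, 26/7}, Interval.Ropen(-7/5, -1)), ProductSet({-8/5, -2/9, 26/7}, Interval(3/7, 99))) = Union(ProductSet({-8/5, -2/9, 26/7}, Interval(3/7, 99)), ProductSet({-8/5, -1, 5/76, 9/56, 26/7}, Interval.Ropen(-7/5, -1)))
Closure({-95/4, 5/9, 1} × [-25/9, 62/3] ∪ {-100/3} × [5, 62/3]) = ({-100/3} × [5, 62/3]) ∪ ({-95/4, 5/9, 1} × [-25/9, 62/3])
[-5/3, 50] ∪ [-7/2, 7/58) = [-7/2, 50]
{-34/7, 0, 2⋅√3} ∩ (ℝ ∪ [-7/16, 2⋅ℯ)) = {-34/7, 0, 2⋅√3}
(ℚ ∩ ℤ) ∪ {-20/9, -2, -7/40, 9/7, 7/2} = ℤ ∪ {-20/9, -7/40, 9/7, 7/2}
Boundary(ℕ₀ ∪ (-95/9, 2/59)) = {-95/9, 2/59} ∪ (ℕ₀ \ (-95/9, 2/59))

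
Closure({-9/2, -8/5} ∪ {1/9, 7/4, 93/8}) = {-9/2, -8/5, 1/9, 7/4, 93/8}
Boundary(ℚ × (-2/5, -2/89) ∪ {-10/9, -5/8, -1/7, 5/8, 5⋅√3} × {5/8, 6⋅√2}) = (ℝ × [-2/5, -2/89]) ∪ ({-10/9, -5/8, -1/7, 5/8, 5⋅√3} × {5/8, 6⋅√2})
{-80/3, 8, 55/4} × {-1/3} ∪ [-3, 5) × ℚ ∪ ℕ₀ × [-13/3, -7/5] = ({-80/3, 8, 55/4} × {-1/3}) ∪ ([-3, 5) × ℚ) ∪ (ℕ₀ × [-13/3, -7/5])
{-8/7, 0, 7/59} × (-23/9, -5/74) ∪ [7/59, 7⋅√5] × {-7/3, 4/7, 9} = ({-8/7, 0, 7/59} × (-23/9, -5/74)) ∪ ([7/59, 7⋅√5] × {-7/3, 4/7, 9})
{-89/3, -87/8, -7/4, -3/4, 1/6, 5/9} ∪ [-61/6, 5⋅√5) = {-89/3, -87/8} ∪ [-61/6, 5⋅√5)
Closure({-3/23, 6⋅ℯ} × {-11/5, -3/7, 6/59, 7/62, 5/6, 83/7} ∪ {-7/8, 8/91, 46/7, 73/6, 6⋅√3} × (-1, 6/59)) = ({-3/23, 6⋅ℯ} × {-11/5, -3/7, 6/59, 7/62, 5/6, 83/7}) ∪ ({-7/8, 8/91, 46/7, 73/6, 6⋅√3} × [-1, 6/59])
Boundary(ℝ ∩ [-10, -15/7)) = {-10, -15/7}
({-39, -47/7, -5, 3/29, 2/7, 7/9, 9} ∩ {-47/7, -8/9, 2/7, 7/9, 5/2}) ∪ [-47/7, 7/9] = [-47/7, 7/9]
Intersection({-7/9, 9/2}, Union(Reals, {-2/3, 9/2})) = {-7/9, 9/2}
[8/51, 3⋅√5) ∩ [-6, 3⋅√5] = [8/51, 3⋅√5)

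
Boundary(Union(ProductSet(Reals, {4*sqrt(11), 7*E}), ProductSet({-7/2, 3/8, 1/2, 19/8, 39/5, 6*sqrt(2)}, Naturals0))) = Union(ProductSet({-7/2, 3/8, 1/2, 19/8, 39/5, 6*sqrt(2)}, Naturals0), ProductSet(Reals, {4*sqrt(11), 7*E}))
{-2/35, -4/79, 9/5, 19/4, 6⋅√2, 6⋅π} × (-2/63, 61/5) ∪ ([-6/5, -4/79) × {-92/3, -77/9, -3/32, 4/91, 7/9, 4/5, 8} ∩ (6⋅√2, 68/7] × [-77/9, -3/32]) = {-2/35, -4/79, 9/5, 19/4, 6⋅√2, 6⋅π} × (-2/63, 61/5)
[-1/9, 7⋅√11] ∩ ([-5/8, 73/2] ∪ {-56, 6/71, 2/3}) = [-1/9, 7⋅√11]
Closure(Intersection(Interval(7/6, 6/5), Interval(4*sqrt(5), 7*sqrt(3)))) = EmptySet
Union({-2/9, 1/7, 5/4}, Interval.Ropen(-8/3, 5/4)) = Interval(-8/3, 5/4)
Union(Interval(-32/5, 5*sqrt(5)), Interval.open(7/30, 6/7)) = Interval(-32/5, 5*sqrt(5))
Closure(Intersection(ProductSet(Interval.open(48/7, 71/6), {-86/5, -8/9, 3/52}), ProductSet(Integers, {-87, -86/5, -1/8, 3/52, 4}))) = ProductSet(Range(7, 12, 1), {-86/5, 3/52})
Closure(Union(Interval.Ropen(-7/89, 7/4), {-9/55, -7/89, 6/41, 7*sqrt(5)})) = Union({-9/55, 7*sqrt(5)}, Interval(-7/89, 7/4))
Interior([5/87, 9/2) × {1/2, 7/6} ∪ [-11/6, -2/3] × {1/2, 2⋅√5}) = ∅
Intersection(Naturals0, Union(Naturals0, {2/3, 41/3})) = Naturals0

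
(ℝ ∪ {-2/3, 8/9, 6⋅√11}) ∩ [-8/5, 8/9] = [-8/5, 8/9]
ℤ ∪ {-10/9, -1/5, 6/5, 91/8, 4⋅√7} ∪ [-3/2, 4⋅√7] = ℤ ∪ [-3/2, 4⋅√7] ∪ {91/8}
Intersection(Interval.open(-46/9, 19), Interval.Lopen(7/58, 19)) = Interval.open(7/58, 19)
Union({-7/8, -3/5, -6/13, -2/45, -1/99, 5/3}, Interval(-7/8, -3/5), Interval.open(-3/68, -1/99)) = Union({-6/13, -2/45, 5/3}, Interval(-7/8, -3/5), Interval.Lopen(-3/68, -1/99))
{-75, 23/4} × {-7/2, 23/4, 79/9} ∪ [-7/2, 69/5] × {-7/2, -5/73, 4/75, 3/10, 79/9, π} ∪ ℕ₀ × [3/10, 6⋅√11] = ({-75, 23/4} × {-7/2, 23/4, 79/9}) ∪ (ℕ₀ × [3/10, 6⋅√11]) ∪ ([-7/2, 69/5] × {-7/2, -5/73, 4/75, 3/10, 79/9, π})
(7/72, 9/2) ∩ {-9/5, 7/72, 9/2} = ∅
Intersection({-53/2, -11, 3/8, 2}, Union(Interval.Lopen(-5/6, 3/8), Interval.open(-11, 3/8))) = {3/8}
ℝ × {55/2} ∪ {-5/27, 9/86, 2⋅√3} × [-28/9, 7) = (ℝ × {55/2}) ∪ ({-5/27, 9/86, 2⋅√3} × [-28/9, 7))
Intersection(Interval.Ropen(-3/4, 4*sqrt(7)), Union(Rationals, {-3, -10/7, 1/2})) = Intersection(Interval.Ropen(-3/4, 4*sqrt(7)), Rationals)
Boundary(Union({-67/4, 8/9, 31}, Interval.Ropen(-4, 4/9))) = {-67/4, -4, 4/9, 8/9, 31}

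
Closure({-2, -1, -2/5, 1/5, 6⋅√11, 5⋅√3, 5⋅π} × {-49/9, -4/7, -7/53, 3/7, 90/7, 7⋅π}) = {-2, -1, -2/5, 1/5, 6⋅√11, 5⋅√3, 5⋅π} × {-49/9, -4/7, -7/53, 3/7, 90/7, 7⋅π}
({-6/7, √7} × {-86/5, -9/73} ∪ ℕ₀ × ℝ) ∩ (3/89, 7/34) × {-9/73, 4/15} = ∅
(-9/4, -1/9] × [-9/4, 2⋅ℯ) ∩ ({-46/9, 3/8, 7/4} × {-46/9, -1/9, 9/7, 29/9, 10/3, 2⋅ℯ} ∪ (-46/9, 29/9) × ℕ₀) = (-9/4, -1/9] × {0, 1, …, 5}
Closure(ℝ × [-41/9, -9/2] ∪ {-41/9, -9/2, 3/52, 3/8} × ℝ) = ({-41/9, -9/2, 3/52, 3/8} × ℝ) ∪ (ℝ × [-41/9, -9/2])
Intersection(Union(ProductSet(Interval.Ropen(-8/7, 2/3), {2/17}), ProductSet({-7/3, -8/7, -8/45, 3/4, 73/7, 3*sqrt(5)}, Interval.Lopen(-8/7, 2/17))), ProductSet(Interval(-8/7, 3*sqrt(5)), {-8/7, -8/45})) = ProductSet({-8/7, -8/45, 3/4, 3*sqrt(5)}, {-8/45})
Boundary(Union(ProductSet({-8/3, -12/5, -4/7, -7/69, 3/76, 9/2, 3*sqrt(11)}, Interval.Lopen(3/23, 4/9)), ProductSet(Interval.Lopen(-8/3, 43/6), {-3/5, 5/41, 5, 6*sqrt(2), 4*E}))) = Union(ProductSet({-8/3, -12/5, -4/7, -7/69, 3/76, 9/2, 3*sqrt(11)}, Interval(3/23, 4/9)), ProductSet(Interval(-8/3, 43/6), {-3/5, 5/41, 5, 6*sqrt(2), 4*E}))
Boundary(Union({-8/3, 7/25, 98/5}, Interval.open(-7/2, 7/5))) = {-7/2, 7/5, 98/5}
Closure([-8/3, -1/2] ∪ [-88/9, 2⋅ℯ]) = [-88/9, 2⋅ℯ]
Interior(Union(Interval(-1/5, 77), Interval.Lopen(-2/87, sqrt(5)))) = Interval.open(-1/5, 77)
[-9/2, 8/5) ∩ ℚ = ℚ ∩ [-9/2, 8/5)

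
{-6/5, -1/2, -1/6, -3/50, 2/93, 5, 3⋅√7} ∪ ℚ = ℚ ∪ {3⋅√7}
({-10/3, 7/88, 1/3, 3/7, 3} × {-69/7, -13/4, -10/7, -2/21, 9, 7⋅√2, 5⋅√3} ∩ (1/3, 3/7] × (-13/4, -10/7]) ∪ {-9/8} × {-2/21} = ({-9/8} × {-2/21}) ∪ ({3/7} × {-10/7})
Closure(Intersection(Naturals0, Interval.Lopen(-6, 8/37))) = Range(0, 1, 1)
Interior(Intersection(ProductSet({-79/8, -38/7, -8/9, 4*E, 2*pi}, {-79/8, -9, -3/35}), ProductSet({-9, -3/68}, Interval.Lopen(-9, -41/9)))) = EmptySet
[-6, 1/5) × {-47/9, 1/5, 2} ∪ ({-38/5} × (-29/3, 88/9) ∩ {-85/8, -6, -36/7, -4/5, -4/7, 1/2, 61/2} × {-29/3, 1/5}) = [-6, 1/5) × {-47/9, 1/5, 2}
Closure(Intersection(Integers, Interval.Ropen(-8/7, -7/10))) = Range(-1, 0, 1)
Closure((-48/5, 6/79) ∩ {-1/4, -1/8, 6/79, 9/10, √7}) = {-1/4, -1/8}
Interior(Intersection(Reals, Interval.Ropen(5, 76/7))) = Interval.open(5, 76/7)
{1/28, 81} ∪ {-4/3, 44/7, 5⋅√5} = {-4/3, 1/28, 44/7, 81, 5⋅√5}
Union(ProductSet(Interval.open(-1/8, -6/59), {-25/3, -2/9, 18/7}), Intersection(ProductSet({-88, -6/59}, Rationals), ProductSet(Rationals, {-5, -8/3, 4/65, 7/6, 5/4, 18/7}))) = Union(ProductSet({-88, -6/59}, {-5, -8/3, 4/65, 7/6, 5/4, 18/7}), ProductSet(Interval.open(-1/8, -6/59), {-25/3, -2/9, 18/7}))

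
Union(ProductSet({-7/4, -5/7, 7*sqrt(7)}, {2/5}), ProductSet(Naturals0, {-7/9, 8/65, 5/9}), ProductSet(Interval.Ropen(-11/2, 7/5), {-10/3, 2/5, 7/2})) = Union(ProductSet({-7/4, -5/7, 7*sqrt(7)}, {2/5}), ProductSet(Interval.Ropen(-11/2, 7/5), {-10/3, 2/5, 7/2}), ProductSet(Naturals0, {-7/9, 8/65, 5/9}))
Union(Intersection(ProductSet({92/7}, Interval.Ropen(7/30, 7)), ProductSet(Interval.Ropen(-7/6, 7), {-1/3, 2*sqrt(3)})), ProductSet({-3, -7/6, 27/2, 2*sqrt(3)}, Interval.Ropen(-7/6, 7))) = ProductSet({-3, -7/6, 27/2, 2*sqrt(3)}, Interval.Ropen(-7/6, 7))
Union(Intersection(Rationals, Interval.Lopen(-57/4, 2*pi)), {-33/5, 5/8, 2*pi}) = Union({2*pi}, Intersection(Interval.Lopen(-57/4, 2*pi), Rationals))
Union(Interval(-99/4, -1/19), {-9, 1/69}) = Union({1/69}, Interval(-99/4, -1/19))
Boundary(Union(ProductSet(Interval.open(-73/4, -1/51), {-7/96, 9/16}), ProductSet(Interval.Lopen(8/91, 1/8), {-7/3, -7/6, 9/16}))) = Union(ProductSet(Interval(-73/4, -1/51), {-7/96, 9/16}), ProductSet(Interval(8/91, 1/8), {-7/3, -7/6, 9/16}))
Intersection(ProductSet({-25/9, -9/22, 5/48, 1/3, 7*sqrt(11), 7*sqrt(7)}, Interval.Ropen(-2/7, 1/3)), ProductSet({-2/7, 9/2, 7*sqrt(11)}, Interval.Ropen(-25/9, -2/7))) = EmptySet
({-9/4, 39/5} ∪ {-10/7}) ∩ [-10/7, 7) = {-10/7}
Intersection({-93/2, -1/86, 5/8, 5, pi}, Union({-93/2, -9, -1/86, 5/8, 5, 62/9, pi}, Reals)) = {-93/2, -1/86, 5/8, 5, pi}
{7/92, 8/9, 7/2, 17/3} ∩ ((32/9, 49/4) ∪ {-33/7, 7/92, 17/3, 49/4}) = {7/92, 17/3}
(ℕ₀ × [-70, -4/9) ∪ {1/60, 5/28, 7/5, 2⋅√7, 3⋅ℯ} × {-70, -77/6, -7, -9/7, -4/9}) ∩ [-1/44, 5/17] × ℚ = ({1/60, 5/28} × {-70, -77/6, -7, -9/7, -4/9}) ∪ ({0} × (ℚ ∩ [-70, -4/9)))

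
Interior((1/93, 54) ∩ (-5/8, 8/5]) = (1/93, 8/5)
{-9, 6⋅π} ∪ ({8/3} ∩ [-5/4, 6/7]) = {-9, 6⋅π}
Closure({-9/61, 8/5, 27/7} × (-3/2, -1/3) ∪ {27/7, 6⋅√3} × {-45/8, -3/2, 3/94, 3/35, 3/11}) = ({-9/61, 8/5, 27/7} × [-3/2, -1/3]) ∪ ({27/7, 6⋅√3} × {-45/8, -3/2, 3/94, 3/35, 3/11})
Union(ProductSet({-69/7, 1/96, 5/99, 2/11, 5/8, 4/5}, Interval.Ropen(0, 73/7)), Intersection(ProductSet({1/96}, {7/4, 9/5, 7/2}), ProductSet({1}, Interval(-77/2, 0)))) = ProductSet({-69/7, 1/96, 5/99, 2/11, 5/8, 4/5}, Interval.Ropen(0, 73/7))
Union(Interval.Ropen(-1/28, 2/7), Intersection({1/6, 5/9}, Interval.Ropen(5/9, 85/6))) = Union({5/9}, Interval.Ropen(-1/28, 2/7))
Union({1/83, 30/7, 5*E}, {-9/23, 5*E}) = {-9/23, 1/83, 30/7, 5*E}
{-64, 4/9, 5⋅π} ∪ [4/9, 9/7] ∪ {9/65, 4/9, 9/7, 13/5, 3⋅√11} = {-64, 9/65, 13/5, 3⋅√11, 5⋅π} ∪ [4/9, 9/7]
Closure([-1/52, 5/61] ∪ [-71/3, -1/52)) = [-71/3, 5/61]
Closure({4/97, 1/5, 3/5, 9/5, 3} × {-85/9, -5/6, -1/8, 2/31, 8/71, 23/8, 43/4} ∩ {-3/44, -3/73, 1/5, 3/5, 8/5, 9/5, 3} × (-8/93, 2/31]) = {1/5, 3/5, 9/5, 3} × {2/31}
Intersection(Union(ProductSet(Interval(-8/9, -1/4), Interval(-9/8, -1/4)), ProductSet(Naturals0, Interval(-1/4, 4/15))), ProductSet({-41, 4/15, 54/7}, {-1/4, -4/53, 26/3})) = EmptySet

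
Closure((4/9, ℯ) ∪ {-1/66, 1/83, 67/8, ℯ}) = {-1/66, 1/83, 67/8} ∪ [4/9, ℯ]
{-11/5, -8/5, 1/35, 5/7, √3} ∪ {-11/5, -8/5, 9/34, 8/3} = {-11/5, -8/5, 1/35, 9/34, 5/7, 8/3, √3}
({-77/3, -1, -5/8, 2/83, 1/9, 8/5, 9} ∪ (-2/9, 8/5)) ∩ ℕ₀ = {0, 1} ∪ {9}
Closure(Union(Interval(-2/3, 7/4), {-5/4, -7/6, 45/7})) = Union({-5/4, -7/6, 45/7}, Interval(-2/3, 7/4))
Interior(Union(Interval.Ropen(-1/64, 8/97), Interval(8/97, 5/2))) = Interval.open(-1/64, 5/2)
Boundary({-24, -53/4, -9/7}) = {-24, -53/4, -9/7}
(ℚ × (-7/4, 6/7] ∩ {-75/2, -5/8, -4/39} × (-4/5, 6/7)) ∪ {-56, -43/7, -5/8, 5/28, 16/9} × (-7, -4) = ({-75/2, -5/8, -4/39} × (-4/5, 6/7)) ∪ ({-56, -43/7, -5/8, 5/28, 16/9} × (-7, -4))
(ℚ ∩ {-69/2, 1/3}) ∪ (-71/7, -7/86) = {-69/2, 1/3} ∪ (-71/7, -7/86)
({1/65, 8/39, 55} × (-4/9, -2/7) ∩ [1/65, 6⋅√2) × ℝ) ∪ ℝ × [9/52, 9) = (ℝ × [9/52, 9)) ∪ ({1/65, 8/39} × (-4/9, -2/7))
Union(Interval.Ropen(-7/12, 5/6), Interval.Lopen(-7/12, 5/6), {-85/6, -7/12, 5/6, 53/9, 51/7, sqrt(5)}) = Union({-85/6, 53/9, 51/7, sqrt(5)}, Interval(-7/12, 5/6))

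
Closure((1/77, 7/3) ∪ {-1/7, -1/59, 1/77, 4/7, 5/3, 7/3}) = {-1/7, -1/59} ∪ [1/77, 7/3]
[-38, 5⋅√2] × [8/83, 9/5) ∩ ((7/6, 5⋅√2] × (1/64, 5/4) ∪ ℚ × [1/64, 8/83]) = ((ℚ ∩ [-38, 5⋅√2]) × {8/83}) ∪ ((7/6, 5⋅√2] × [8/83, 5/4))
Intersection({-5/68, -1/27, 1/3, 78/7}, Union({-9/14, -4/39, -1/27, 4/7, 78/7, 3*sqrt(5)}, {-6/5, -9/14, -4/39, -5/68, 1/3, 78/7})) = {-5/68, -1/27, 1/3, 78/7}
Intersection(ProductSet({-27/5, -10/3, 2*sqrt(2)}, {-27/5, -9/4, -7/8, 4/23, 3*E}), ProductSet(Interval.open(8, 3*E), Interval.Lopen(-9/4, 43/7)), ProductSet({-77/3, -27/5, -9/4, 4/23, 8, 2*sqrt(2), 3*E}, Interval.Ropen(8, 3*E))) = EmptySet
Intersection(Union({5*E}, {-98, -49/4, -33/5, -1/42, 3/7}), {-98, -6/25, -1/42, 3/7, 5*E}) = {-98, -1/42, 3/7, 5*E}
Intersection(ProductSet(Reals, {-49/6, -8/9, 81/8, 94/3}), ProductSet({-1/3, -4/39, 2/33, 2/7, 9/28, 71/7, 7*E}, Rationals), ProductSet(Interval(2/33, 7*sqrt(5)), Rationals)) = ProductSet({2/33, 2/7, 9/28, 71/7}, {-49/6, -8/9, 81/8, 94/3})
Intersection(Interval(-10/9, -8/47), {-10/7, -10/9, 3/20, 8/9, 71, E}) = {-10/9}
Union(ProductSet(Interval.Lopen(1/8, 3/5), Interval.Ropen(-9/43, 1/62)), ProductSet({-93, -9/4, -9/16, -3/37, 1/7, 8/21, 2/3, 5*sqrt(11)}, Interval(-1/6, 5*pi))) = Union(ProductSet({-93, -9/4, -9/16, -3/37, 1/7, 8/21, 2/3, 5*sqrt(11)}, Interval(-1/6, 5*pi)), ProductSet(Interval.Lopen(1/8, 3/5), Interval.Ropen(-9/43, 1/62)))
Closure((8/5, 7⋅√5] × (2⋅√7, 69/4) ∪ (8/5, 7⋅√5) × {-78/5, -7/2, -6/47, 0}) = ({8/5, 7⋅√5} × [2⋅√7, 69/4]) ∪ ((8/5, 7⋅√5] × (2⋅√7, 69/4)) ∪ ([8/5, 7⋅√5] × {-78/5, -7/2, -6/47, 0, 69/4, 2⋅√7})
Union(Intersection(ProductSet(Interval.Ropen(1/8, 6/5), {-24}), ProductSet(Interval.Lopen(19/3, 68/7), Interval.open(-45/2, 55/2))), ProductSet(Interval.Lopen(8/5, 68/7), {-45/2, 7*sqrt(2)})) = ProductSet(Interval.Lopen(8/5, 68/7), {-45/2, 7*sqrt(2)})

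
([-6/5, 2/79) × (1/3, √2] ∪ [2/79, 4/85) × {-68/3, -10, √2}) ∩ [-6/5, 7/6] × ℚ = ([2/79, 4/85) × {-68/3, -10}) ∪ ([-6/5, 2/79) × (ℚ ∩ (1/3, √2]))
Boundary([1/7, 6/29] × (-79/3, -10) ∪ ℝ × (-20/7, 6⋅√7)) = ({1/7, 6/29} × [-79/3, -10]) ∪ ([1/7, 6/29] × {-79/3, -10}) ∪ ((-∞, ∞) × {-20/7, 6⋅√7})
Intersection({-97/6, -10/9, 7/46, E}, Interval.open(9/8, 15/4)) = {E}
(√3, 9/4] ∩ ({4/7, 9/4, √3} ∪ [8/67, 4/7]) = {9/4}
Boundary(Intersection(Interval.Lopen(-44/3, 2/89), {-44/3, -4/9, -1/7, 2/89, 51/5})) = {-4/9, -1/7, 2/89}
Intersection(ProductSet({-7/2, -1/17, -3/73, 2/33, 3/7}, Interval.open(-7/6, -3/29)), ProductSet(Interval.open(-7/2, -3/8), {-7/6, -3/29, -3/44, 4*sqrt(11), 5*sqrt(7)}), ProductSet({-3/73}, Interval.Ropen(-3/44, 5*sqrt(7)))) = EmptySet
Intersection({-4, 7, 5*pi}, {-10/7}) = EmptySet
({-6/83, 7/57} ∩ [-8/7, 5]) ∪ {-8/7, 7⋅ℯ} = {-8/7, -6/83, 7/57, 7⋅ℯ}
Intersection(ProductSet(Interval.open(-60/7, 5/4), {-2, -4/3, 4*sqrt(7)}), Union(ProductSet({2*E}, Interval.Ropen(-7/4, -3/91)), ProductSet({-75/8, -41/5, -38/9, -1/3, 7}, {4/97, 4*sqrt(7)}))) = ProductSet({-41/5, -38/9, -1/3}, {4*sqrt(7)})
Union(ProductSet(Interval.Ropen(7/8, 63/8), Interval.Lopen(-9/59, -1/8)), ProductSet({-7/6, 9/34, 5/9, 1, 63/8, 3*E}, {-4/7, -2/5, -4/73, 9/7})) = Union(ProductSet({-7/6, 9/34, 5/9, 1, 63/8, 3*E}, {-4/7, -2/5, -4/73, 9/7}), ProductSet(Interval.Ropen(7/8, 63/8), Interval.Lopen(-9/59, -1/8)))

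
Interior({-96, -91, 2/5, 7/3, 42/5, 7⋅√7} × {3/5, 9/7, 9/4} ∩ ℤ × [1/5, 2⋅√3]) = ∅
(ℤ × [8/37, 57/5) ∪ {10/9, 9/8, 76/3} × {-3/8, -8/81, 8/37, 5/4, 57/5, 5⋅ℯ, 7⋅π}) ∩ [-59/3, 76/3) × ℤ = {-19, -18, …, 25} × {1, 2, …, 11}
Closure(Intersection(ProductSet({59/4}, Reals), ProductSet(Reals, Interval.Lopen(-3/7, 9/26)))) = ProductSet({59/4}, Interval(-3/7, 9/26))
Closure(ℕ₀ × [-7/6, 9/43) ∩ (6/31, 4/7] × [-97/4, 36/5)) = ∅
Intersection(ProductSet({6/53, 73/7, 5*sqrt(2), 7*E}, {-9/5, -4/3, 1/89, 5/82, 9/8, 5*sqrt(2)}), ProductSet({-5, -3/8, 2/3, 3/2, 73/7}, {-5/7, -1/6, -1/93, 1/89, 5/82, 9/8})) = ProductSet({73/7}, {1/89, 5/82, 9/8})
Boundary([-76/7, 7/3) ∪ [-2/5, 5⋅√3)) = {-76/7, 5⋅√3}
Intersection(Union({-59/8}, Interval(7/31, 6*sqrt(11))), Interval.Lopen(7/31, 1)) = Interval.Lopen(7/31, 1)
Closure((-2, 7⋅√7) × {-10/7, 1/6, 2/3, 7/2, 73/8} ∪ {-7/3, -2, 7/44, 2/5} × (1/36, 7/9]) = ({-7/3, -2, 7/44, 2/5} × [1/36, 7/9]) ∪ ([-2, 7⋅√7] × {-10/7, 1/6, 2/3, 7/2, 73/8})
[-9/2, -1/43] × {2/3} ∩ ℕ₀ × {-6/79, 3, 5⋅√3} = ∅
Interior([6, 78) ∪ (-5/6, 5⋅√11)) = (-5/6, 78)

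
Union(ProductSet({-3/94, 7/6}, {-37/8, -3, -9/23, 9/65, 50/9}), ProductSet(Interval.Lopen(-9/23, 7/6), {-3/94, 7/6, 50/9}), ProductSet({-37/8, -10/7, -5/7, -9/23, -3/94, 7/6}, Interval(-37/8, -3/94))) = Union(ProductSet({-3/94, 7/6}, {-37/8, -3, -9/23, 9/65, 50/9}), ProductSet({-37/8, -10/7, -5/7, -9/23, -3/94, 7/6}, Interval(-37/8, -3/94)), ProductSet(Interval.Lopen(-9/23, 7/6), {-3/94, 7/6, 50/9}))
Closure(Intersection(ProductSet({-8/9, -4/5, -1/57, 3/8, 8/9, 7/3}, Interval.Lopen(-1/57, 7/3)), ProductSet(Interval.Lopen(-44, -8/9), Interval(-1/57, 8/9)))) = ProductSet({-8/9}, Interval(-1/57, 8/9))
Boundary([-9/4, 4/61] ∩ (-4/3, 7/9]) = {-4/3, 4/61}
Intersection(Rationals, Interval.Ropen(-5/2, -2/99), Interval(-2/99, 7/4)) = EmptySet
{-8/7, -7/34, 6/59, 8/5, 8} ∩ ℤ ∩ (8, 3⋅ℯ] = ∅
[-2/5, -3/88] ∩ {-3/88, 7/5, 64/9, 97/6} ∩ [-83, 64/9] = {-3/88}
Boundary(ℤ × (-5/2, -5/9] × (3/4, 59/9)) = ℤ × [-5/2, -5/9] × [3/4, 59/9]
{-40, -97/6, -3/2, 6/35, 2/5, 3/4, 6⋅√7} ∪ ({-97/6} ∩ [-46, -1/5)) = {-40, -97/6, -3/2, 6/35, 2/5, 3/4, 6⋅√7}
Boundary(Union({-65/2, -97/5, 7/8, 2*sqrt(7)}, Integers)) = Union({-65/2, -97/5, 7/8, 2*sqrt(7)}, Integers)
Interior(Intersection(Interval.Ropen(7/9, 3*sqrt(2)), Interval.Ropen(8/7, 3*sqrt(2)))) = Interval.open(8/7, 3*sqrt(2))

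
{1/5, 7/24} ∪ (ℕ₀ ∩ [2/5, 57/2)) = {1/5, 7/24} ∪ {1, 2, …, 28}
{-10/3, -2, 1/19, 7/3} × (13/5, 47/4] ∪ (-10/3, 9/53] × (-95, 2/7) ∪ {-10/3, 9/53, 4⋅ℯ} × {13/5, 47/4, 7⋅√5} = ({-10/3, -2, 1/19, 7/3} × (13/5, 47/4]) ∪ ((-10/3, 9/53] × (-95, 2/7)) ∪ ({-10/3, 9/53, 4⋅ℯ} × {13/5, 47/4, 7⋅√5})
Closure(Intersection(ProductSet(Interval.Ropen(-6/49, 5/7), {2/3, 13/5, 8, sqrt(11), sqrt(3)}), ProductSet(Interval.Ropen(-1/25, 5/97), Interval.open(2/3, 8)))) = ProductSet(Interval(-1/25, 5/97), {13/5, sqrt(11), sqrt(3)})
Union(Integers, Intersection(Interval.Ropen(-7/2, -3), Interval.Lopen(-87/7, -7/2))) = Union({-7/2}, Integers)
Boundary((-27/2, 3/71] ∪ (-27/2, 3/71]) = {-27/2, 3/71}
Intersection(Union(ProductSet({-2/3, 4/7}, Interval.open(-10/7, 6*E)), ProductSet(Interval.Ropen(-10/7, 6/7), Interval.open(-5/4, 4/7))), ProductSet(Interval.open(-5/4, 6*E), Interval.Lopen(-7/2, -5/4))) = ProductSet({-2/3, 4/7}, Interval.Lopen(-10/7, -5/4))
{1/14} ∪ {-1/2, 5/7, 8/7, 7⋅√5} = {-1/2, 1/14, 5/7, 8/7, 7⋅√5}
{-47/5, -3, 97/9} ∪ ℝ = ℝ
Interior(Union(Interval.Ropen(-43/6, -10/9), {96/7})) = Interval.open(-43/6, -10/9)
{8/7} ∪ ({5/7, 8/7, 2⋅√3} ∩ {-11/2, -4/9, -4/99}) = {8/7}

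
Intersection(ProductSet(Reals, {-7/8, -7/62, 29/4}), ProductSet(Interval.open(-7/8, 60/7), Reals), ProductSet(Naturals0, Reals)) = ProductSet(Range(0, 9, 1), {-7/8, -7/62, 29/4})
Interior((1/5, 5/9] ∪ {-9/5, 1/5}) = (1/5, 5/9)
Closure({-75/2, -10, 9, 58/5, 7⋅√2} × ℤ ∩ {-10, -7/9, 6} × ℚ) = {-10} × ℤ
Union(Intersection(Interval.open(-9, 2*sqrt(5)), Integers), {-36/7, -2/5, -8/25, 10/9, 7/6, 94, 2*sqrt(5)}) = Union({-36/7, -2/5, -8/25, 10/9, 7/6, 94, 2*sqrt(5)}, Range(-8, 5, 1))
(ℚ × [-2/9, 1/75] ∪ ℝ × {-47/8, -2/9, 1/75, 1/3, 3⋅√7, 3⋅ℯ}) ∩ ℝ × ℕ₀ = ℚ × {0}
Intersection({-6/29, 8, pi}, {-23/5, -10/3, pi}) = {pi}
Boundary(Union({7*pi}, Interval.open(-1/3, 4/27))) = {-1/3, 4/27, 7*pi}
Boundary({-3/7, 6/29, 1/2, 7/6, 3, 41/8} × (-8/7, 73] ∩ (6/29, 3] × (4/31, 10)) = {1/2, 7/6, 3} × [4/31, 10]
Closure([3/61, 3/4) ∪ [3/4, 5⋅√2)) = [3/61, 5⋅√2]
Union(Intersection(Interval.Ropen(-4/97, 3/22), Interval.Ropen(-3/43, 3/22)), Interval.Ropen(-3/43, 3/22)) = Interval.Ropen(-3/43, 3/22)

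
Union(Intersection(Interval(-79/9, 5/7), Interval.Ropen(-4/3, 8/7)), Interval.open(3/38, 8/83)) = Interval(-4/3, 5/7)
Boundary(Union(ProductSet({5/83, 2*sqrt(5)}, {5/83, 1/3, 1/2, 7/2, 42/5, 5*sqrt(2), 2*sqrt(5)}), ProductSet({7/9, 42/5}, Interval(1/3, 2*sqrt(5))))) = Union(ProductSet({5/83, 2*sqrt(5)}, {5/83, 1/3, 1/2, 7/2, 42/5, 5*sqrt(2), 2*sqrt(5)}), ProductSet({7/9, 42/5}, Interval(1/3, 2*sqrt(5))))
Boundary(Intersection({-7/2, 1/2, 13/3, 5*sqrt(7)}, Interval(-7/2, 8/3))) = {-7/2, 1/2}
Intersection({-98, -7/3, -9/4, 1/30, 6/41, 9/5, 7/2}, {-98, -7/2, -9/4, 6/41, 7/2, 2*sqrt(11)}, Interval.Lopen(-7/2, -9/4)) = {-9/4}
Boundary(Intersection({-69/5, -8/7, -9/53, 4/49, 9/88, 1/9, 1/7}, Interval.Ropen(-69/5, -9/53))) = {-69/5, -8/7}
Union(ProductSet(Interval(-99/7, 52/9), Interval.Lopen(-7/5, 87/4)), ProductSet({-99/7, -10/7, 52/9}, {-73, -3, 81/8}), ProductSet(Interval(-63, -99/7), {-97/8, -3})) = Union(ProductSet({-99/7, -10/7, 52/9}, {-73, -3, 81/8}), ProductSet(Interval(-63, -99/7), {-97/8, -3}), ProductSet(Interval(-99/7, 52/9), Interval.Lopen(-7/5, 87/4)))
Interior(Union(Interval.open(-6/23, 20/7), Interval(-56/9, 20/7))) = Interval.open(-56/9, 20/7)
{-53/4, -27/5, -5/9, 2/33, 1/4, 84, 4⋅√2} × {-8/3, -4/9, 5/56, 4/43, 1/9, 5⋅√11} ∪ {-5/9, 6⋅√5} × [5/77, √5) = ({-5/9, 6⋅√5} × [5/77, √5)) ∪ ({-53/4, -27/5, -5/9, 2/33, 1/4, 84, 4⋅√2} × {-8/3, -4/9, 5/56, 4/43, 1/9, 5⋅√11})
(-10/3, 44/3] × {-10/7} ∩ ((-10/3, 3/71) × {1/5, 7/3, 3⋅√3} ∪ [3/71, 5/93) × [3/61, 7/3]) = ∅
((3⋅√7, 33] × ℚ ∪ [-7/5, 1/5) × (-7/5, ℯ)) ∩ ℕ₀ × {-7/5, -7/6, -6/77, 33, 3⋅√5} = ({0} × {-7/6, -6/77}) ∪ ({8, 9, …, 33} × {-7/5, -7/6, -6/77, 33})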